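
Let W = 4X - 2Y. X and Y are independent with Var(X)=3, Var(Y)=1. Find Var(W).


Independence => Cov(X,Y)=0
Var(4X - 2Y) = 4^2*Var(X) + (-2)^2*Var(Y)
= 16*3 + 4*1 = 52

52


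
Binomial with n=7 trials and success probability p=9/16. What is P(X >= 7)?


P(X>=7) = P(X=7)
= 4782969/268435456
= 4782969/268435456

4782969/268435456


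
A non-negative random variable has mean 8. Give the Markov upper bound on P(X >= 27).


Markov: P(X >= a) <= E[X]/a
P(X >= 27) <= 8/27

8/27


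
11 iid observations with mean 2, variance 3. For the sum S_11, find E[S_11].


E[S_n] = n*E[X_1] = 11*2 = 22

22


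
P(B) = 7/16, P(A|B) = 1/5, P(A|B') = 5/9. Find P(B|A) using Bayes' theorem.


P(A) = P(A|B)P(B) + P(A|B')P(B') = 1/5*7/16 + 5/9*9/16 = 2/5
P(B|A) = P(A|B)P(B)/P(A) = (7/80)/(2/5) = 7/32

7/32


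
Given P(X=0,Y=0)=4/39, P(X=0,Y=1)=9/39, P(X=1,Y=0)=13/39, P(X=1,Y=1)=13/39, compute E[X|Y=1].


P(Y=1) = 22/39
E[X|Y=1] = (0*9 + 1*13)/22 = 13/22

13/22


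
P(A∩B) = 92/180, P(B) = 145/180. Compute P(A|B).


P(A|B) = P(A∩B)/P(B) = (92/180)/(145/180) = 92/145

92/145


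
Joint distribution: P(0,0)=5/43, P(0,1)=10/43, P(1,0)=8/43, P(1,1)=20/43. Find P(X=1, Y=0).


Read from table: P(X=1, Y=0) = 8/43

8/43


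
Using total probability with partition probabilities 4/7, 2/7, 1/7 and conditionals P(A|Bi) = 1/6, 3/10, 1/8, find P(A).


P(A) = P(A|B1)P(B1) + P(A|B2)P(B2) + P(A|B3)P(B3)
= 1/6*4/7 + 3/10*2/7 + 1/8*1/7
= 2/21 + 3/35 + 1/56 = 167/840

167/840


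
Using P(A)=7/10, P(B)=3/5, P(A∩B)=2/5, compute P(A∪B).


P(A∪B) = P(A) + P(B) - P(A∩B)
= 7/10 + 3/5 - 2/5 = 9/10

9/10


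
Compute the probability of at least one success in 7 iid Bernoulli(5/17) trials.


P(at least one) = 1 - P(none)
P(none) = (1 - 5/17)^7 = (12/17)^7 = 35831808/410338673
P(at least one) = 1 - 35831808/410338673 = 374506865/410338673

374506865/410338673


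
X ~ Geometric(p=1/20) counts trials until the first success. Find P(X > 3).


P(X > 3) = P(first 3 trials all fail) = (1-p)^3 = (19/20)^3 = 6859/8000

6859/8000


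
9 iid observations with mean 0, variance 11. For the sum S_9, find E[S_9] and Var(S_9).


E[S_n] = n*mu = 9*0 = 0
Var(S_n) = n*sigma^2 = 9*11 = 99

E[S_9]=0, Var(S_9)=99


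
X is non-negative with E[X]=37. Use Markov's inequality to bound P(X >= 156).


Markov: P(X >= a) <= E[X]/a
P(X >= 156) <= 37/156

37/156


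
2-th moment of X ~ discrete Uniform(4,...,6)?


E[X^2] = (1/3) * sum(x^2 for x=4..6)
= 77/3

77/3


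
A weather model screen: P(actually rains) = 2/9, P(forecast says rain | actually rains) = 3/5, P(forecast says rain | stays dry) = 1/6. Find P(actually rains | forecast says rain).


P(A) = P(A|B)P(B) + P(A|B')P(B') = 3/5*2/9 + 1/6*7/9 = 71/270
P(B|A) = P(A|B)P(B)/P(A) = (2/15)/(71/270) = 36/71

36/71


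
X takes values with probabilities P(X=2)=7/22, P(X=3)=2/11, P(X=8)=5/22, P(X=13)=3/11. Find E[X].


E[X] = sum(x * P(x))
= 2*7/22 + 3*2/11 + 8*5/22 + 13*3/11
= 72/11

72/11


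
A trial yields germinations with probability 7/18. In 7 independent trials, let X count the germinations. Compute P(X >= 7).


P(X>=7) = P(X=7)
= 823543/612220032
= 823543/612220032

823543/612220032


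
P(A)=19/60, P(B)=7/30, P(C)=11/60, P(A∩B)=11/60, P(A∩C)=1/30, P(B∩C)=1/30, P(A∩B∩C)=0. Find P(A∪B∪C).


P(A∪B∪C) = P(A)+P(B)+P(C) - P(AB)-P(AC)-P(BC) + P(ABC)
= 19/60+7/30+11/60 - 11/60-1/30-1/30 + 0
= 29/60

29/60


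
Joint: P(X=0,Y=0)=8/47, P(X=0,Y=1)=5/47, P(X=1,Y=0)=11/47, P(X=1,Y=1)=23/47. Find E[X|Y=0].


P(Y=0) = 19/47
E[X|Y=0] = (0*8 + 1*11)/19 = 11/19

11/19


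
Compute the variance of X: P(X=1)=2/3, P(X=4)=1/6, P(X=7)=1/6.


E[X] = 5/2, E[X^2] = 23/2
Var(X) = E[X^2] - (E[X])^2 = 23/2 - (5/2)^2 = 21/4

21/4


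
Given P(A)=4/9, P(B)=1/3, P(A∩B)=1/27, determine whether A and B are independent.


P(A)*P(B) = 4/9*1/3 = 4/27
P(A∩B) = 1/27 != 4/27, so not independent

No, A and B are not independent


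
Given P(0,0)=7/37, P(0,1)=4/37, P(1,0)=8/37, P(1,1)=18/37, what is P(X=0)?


P(X=0) = P(0,0)+P(0,1) = 7/37 + 4/37 = 11/37

11/37


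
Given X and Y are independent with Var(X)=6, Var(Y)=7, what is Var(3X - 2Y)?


Independence => Cov(X,Y)=0
Var(3X - 2Y) = 3^2*Var(X) + (-2)^2*Var(Y)
= 9*6 + 4*7 = 82

82


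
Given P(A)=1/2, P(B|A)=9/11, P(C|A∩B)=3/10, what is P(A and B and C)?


P(A∩B∩C) = P(A) * P(B|A) * P(C|A∩B)
= 1/2 * 9/11 * 3/10
= 9/22 * 3/10 = 27/220

27/220


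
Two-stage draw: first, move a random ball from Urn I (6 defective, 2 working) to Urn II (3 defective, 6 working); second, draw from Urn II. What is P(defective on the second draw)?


P(transfer defective) = 6/8 = 3/4; P(transfer working) = 1/4
If defective transferred: Urn II has 4 defective of 10, so P(defective|defective moved) = 2/5
If working transferred: Urn II has 3 defective of 10, so P(defective|working moved) = 3/10
By total probability: P(defective) = 3/4*2/5 + 1/4*3/10 = 3/8

3/8


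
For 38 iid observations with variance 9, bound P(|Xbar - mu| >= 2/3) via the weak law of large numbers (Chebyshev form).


Var(Xbar) = Var(X)/n = 9/38
Chebyshev: P(|Xbar-mu| >= 2/3) <= Var(Xbar)/(2/3)^2 = (9/38)/(4/9) = 81/152

81/152


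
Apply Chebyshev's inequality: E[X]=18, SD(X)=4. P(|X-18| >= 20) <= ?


k = 20/4 = 5
Chebyshev: P(|X-mu| >= k*sigma) <= 1/k^2 = 1/5^2 = 1/25

1/25


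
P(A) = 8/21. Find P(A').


P(A') = 1 - P(A) = 1 - 8/21 = 13/21

13/21


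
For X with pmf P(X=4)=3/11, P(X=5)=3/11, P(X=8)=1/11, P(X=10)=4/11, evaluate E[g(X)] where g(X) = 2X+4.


E[2X+4] = sum(g(x)*P(x))
= 12*3/11 + 14*3/11 + 20*1/11 + 24*4/11
= 194/11

194/11


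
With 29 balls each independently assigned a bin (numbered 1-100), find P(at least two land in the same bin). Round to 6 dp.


P(all different) = prod((100-i)/100 for i=0..28) = 0.010973
P(at least one match) = 1 - 0.010973 = 0.989027

0.989027


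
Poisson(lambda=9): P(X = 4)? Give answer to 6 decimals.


P(X=4) = e^(-9) * 9^4 / 4!
≈ 0.0001234098041 * 6561 / 24
≈ 0.033737

0.033737


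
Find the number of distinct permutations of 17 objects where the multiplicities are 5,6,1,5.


17! = 355687428096000
Denominator: 5!=120 * 6!=720 * 1!=1 * 5!=120
Coefficient = 355687428096000 / 10368000 = 34306272

34306272


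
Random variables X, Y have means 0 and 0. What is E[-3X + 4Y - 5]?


E[-3X + 4Y - 5] = -3*E[X] + 4*E[Y] - 5
= (-3)*(0) + (4)*(0) + (-5)
= 0 + 0 - 5 = -5

-5


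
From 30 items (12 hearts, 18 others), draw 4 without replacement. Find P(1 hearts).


P(X=1) = C(12,1)*C(18,3) / C(30,4)
= 12*816 / 27405
= 9792/27405 = 1088/3045

1088/3045


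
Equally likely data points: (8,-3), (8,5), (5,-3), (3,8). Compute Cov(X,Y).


E[X]=6, E[Y]=7/4, E[XY]=25/4
Cov(X,Y) = E[XY] - E[X]E[Y] = 25/4 - 6*7/4 = -17/4

-17/4


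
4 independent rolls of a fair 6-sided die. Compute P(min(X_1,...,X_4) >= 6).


P(min >= 6) = P(all X_i >= 6) = (P(X_1 >= 6))^4
= (1/6)^4 = 1/1296

1/1296


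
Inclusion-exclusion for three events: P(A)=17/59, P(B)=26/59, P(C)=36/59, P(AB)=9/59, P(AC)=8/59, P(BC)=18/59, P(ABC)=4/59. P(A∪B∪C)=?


P(A∪B∪C) = P(A)+P(B)+P(C) - P(AB)-P(AC)-P(BC) + P(ABC)
= 17/59+26/59+36/59 - 9/59-8/59-18/59 + 4/59
= 48/59

48/59


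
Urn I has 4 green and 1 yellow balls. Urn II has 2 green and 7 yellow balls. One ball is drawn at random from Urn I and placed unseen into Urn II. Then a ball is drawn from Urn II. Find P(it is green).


P(transfer green) = 4/5; P(transfer yellow) = 1/5
If green transferred: Urn II has 3 green of 10, so P(green|green moved) = 3/10
If yellow transferred: Urn II has 2 green of 10, so P(green|yellow moved) = 1/5
By total probability: P(green) = 4/5*3/10 + 1/5*1/5 = 7/25

7/25


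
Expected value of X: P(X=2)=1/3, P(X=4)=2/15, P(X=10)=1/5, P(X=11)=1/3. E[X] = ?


E[X] = sum(x * P(x))
= 2*1/3 + 4*2/15 + 10*1/5 + 11*1/3
= 103/15

103/15


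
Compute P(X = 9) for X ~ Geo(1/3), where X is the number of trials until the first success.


P(X=9) = (1-p)^8 * p = (2/3)^8 * 1/3
= 256/6561 * 1/3 = 256/19683

256/19683


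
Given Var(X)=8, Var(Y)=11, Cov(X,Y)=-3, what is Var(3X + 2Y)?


Var(3X + 2Y) = 3^2*Var(X) + 2^2*Var(Y) + 2*3*2*Cov(X,Y)
= 9*8 + 4*11 + 12*(-3)
= 72 + 44 - 36 = 80

80


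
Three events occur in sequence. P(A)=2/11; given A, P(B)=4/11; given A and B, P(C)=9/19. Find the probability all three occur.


P(A∩B∩C) = P(A) * P(B|A) * P(C|A∩B)
= 2/11 * 4/11 * 9/19
= 8/121 * 9/19 = 72/2299

72/2299


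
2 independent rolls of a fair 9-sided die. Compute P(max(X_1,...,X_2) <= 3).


P(max <= 3) = P(all X_i <= 3) = (P(X_1 <= 3))^2
= (3/9)^2 = (1/3)^2 = 1/9

1/9


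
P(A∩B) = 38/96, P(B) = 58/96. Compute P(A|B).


P(A|B) = P(A∩B)/P(B) = (38/96)/(58/96) = 38/58 = 19/29

19/29


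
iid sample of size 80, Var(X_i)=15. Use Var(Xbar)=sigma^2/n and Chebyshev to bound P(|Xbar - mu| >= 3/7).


Var(Xbar) = Var(X)/n = 15/80
Chebyshev: P(|Xbar-mu| >= 3/7) <= Var(Xbar)/(3/7)^2 = (3/16)/(9/49) = 49/48
Bound exceeds 1, so trivial bound: 1

1


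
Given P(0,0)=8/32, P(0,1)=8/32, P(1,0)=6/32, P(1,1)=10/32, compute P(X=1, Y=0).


Read from table: P(X=1, Y=0) = 6/32 = 3/16

3/16


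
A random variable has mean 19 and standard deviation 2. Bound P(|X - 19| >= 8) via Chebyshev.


k = 8/2 = 4
Chebyshev: P(|X-mu| >= k*sigma) <= 1/k^2 = 1/4^2 = 1/16

1/16


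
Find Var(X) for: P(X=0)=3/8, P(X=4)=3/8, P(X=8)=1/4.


E[X] = 7/2, E[X^2] = 22
Var(X) = E[X^2] - (E[X])^2 = 22 - (7/2)^2 = 39/4

39/4


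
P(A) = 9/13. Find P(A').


P(A') = 1 - P(A) = 1 - 9/13 = 4/13

4/13


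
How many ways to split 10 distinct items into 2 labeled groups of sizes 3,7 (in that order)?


10! = 3628800
Denominator: 3!=6 * 7!=5040
Coefficient = 3628800 / 30240 = 120

120


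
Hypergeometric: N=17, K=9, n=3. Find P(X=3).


P(X=3) = C(9,3)*C(8,0) / C(17,3)
= 84*1 / 680
= 84/680 = 21/170

21/170


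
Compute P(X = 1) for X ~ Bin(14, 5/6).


P(X=1) = C(14,1) * p^1 * (1-p)^13
= 14 * 5/6 * 1/13060694016
= 35/39182082048

35/39182082048


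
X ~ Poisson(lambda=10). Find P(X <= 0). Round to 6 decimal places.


P(X<=0) = e^(-10)*10^0/0!
≈ 0.0000453999
≈ 0.000045

0.000045


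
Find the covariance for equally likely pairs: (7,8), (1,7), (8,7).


E[X]=16/3, E[Y]=22/3, E[XY]=119/3
Cov(X,Y) = E[XY] - E[X]E[Y] = 119/3 - 16/3*22/3 = 5/9

5/9


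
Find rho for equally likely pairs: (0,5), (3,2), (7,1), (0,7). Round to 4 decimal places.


Cov(X,Y) = -6.1250, Var(X) = 8.2500, Var(Y) = 5.6875
rho = Cov/(sqrt(VarX)*sqrt(VarY)) = -0.8942

-0.8942


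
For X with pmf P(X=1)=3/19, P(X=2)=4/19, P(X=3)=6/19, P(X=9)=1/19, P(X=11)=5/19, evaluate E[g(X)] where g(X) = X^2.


E[X^2] = sum(g(x)*P(x))
= 1*3/19 + 4*4/19 + 9*6/19 + 81*1/19 + 121*5/19
= 759/19

759/19


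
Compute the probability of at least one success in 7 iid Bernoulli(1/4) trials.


P(at least one) = 1 - P(none)
P(none) = (1 - 1/4)^7 = (3/4)^7 = 2187/16384
P(at least one) = 1 - 2187/16384 = 14197/16384

14197/16384


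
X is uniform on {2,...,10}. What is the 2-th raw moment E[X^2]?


E[X^2] = (1/9) * sum(x^2 for x=2..10)
= 384/9 = 128/3

128/3


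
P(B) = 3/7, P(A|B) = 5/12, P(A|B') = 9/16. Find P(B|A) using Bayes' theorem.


P(A) = P(A|B)P(B) + P(A|B')P(B') = 5/12*3/7 + 9/16*4/7 = 1/2
P(B|A) = P(A|B)P(B)/P(A) = (5/28)/(1/2) = 5/14

5/14


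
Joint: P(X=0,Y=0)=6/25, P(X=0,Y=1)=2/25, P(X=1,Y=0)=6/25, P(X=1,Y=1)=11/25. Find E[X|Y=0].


P(Y=0) = 12/25
E[X|Y=0] = (0*6 + 1*6)/12 = 6/12 = 1/2

1/2


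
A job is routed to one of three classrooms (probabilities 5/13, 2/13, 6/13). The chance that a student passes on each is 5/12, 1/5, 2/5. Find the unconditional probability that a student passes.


P(A) = P(A|B1)P(B1) + P(A|B2)P(B2) + P(A|B3)P(B3)
= 5/12*5/13 + 1/5*2/13 + 2/5*6/13
= 25/156 + 2/65 + 12/65 = 293/780

293/780


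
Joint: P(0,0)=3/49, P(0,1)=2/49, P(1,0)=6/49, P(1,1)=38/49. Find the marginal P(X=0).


P(X=0) = P(0,0)+P(0,1) = 3/49 + 2/49 = 5/49

5/49


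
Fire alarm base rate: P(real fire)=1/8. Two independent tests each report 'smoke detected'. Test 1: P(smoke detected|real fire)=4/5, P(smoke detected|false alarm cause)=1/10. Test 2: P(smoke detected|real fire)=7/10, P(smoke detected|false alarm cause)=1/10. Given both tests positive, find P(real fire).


After test 1: P(+) = 4/5*1/8 + 1/10*7/8 = 3/16
P(B|+) = (1/10)/(3/16) = 8/15
After test 2 (use post1 as new prior): P(+) = 7/10*8/15 + 1/10*7/15 = 21/50
P(B|+,+) = (28/75)/(21/50) = 8/9

8/9


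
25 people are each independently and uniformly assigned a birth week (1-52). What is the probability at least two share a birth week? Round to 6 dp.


P(all different) = prod((52-i)/52 for i=0..24) = 0.000932
P(at least one match) = 1 - 0.000932 = 0.999068

0.999068


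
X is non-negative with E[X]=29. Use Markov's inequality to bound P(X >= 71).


Markov: P(X >= a) <= E[X]/a
P(X >= 71) <= 29/71

29/71


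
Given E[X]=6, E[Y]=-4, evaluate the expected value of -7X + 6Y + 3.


E[-7X + 6Y + 3] = -7*E[X] + 6*E[Y] + 3
= (-7)*(6) + (6)*(-4) + (3)
= -42 - 24 + 3 = -63

-63


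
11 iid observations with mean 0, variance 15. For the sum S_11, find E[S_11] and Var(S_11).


E[S_n] = n*mu = 11*0 = 0
Var(S_n) = n*sigma^2 = 11*15 = 165

E[S_11]=0, Var(S_11)=165


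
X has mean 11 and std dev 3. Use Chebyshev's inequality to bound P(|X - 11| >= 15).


k = 15/3 = 5
Chebyshev: P(|X-mu| >= k*sigma) <= 1/k^2 = 1/5^2 = 1/25

1/25


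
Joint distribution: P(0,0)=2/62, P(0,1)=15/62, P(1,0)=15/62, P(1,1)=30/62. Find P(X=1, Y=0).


Read from table: P(X=1, Y=0) = 15/62

15/62


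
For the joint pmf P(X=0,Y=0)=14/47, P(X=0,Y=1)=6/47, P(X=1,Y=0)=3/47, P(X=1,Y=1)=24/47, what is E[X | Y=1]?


P(Y=1) = 30/47
E[X|Y=1] = (0*6 + 1*24)/30 = 24/30 = 4/5

4/5


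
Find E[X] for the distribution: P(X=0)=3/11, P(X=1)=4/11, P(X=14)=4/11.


E[X] = sum(x * P(x))
= 0*3/11 + 1*4/11 + 14*4/11
= 60/11

60/11


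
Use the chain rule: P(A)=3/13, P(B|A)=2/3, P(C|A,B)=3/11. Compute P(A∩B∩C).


P(A∩B∩C) = P(A) * P(B|A) * P(C|A∩B)
= 3/13 * 2/3 * 3/11
= 2/13 * 3/11 = 6/143

6/143


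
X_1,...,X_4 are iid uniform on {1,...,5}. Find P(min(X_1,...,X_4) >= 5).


P(min >= 5) = P(all X_i >= 5) = (P(X_1 >= 5))^4
= (1/5)^4 = 1/625

1/625


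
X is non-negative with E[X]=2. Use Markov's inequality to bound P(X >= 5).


Markov: P(X >= a) <= E[X]/a
P(X >= 5) <= 2/5

2/5


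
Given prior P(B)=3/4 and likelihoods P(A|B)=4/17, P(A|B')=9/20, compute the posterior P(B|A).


P(A) = P(A|B)P(B) + P(A|B')P(B') = 4/17*3/4 + 9/20*1/4 = 393/1360
P(B|A) = P(A|B)P(B)/P(A) = (3/17)/(393/1360) = 80/131

80/131


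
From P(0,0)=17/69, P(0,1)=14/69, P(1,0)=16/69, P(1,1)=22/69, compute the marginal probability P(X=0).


P(X=0) = P(0,0)+P(0,1) = 17/69 + 14/69 = 31/69

31/69


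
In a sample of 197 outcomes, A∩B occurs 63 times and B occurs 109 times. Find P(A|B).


P(A|B) = P(A∩B)/P(B) = (63/197)/(109/197) = 63/109

63/109


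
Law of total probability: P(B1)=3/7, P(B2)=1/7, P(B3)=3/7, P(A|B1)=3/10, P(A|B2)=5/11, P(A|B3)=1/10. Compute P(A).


P(A) = P(A|B1)P(B1) + P(A|B2)P(B2) + P(A|B3)P(B3)
= 3/10*3/7 + 5/11*1/7 + 1/10*3/7
= 9/70 + 5/77 + 3/70 = 13/55

13/55


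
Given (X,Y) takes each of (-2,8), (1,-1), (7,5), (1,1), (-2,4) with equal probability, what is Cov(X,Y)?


E[X]=1, E[Y]=17/5, E[XY]=11/5
Cov(X,Y) = E[XY] - E[X]E[Y] = 11/5 - 1*17/5 = -6/5

-6/5


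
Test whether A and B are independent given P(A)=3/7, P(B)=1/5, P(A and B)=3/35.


P(A)*P(B) = 3/7*1/5 = 3/35
P(A∩B) = 3/35, which equals P(A)P(B), so independent

Yes, A and B are independent


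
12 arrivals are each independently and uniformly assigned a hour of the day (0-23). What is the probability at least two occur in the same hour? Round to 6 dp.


P(all different) = prod((24-i)/24 for i=0..11) = 0.035468
P(at least one match) = 1 - 0.035468 = 0.964532

0.964532


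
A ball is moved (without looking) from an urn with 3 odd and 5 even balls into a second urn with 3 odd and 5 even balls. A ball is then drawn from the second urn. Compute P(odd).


P(transfer odd) = 3/8; P(transfer even) = 5/8
If odd transferred: Urn II has 4 odd of 9, so P(odd|odd moved) = 4/9
If even transferred: Urn II has 3 odd of 9, so P(odd|even moved) = 1/3
By total probability: P(odd) = 3/8*4/9 + 5/8*1/3 = 3/8

3/8


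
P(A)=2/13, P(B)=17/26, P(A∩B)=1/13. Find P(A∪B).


P(A∪B) = P(A) + P(B) - P(A∩B)
= 2/13 + 17/26 - 1/13 = 19/26

19/26


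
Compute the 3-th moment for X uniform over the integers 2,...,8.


E[X^3] = (1/7) * sum(x^3 for x=2..8)
= 1295/7 = 185

185


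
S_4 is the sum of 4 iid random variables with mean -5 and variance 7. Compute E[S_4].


E[S_n] = n*E[X_1] = 4*-5 = -20

-20


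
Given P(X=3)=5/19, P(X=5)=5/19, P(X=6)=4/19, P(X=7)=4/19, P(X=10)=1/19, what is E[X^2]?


E[X^2] = sum(g(x)*P(x))
= 9*5/19 + 25*5/19 + 36*4/19 + 49*4/19 + 100*1/19
= 610/19

610/19


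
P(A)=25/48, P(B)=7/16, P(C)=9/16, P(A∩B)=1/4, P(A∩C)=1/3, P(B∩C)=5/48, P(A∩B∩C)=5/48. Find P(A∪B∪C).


P(A∪B∪C) = P(A)+P(B)+P(C) - P(AB)-P(AC)-P(BC) + P(ABC)
= 25/48+7/16+9/16 - 1/4-1/3-5/48 + 5/48
= 15/16

15/16


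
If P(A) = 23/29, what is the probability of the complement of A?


P(A') = 1 - P(A) = 1 - 23/29 = 6/29

6/29


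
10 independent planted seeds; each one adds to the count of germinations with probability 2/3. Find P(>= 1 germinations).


P(at least one) = 1 - P(none)
P(none) = (1 - 2/3)^10 = (1/3)^10 = 1/59049
P(at least one) = 1 - 1/59049 = 59048/59049

59048/59049


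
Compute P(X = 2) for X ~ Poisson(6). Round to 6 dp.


P(X=2) = e^(-6) * 6^2 / 2!
≈ 0.002478752177 * 36 / 2
≈ 0.044618

0.044618


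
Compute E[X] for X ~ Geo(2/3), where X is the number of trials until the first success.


For geometric (trials until first success), E[X] = 1/p = 1/(2/3) = 3/2

3/2


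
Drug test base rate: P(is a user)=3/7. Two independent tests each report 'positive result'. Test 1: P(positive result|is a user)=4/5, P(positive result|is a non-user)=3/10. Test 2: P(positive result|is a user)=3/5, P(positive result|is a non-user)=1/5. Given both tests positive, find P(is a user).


After test 1: P(+) = 4/5*3/7 + 3/10*4/7 = 18/35
P(B|+) = (12/35)/(18/35) = 2/3
After test 2 (use post1 as new prior): P(+) = 3/5*2/3 + 1/5*1/3 = 7/15
P(B|+,+) = (2/5)/(7/15) = 6/7

6/7


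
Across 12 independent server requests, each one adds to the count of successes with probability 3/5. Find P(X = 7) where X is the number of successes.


P(X=7) = C(12,7) * p^7 * (1-p)^5
= 792 * 2187/78125 * 32/3125
= 55427328/244140625

55427328/244140625


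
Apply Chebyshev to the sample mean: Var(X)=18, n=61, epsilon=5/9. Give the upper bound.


Var(Xbar) = Var(X)/n = 18/61
Chebyshev: P(|Xbar-mu| >= 5/9) <= Var(Xbar)/(5/9)^2 = (18/61)/(25/81) = 1458/1525

1458/1525


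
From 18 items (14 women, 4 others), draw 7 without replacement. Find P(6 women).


P(X=6) = C(14,6)*C(4,1) / C(18,7)
= 3003*4 / 31824
= 12012/31824 = 77/204

77/204


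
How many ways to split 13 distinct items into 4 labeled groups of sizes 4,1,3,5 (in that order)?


13! = 6227020800
Denominator: 4!=24 * 1!=1 * 3!=6 * 5!=120
Coefficient = 6227020800 / 17280 = 360360

360360


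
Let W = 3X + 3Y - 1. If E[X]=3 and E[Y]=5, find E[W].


E[3X + 3Y - 1] = 3*E[X] + 3*E[Y] - 1
= (3)*(3) + (3)*(5) + (-1)
= 9 + 15 - 1 = 23

23


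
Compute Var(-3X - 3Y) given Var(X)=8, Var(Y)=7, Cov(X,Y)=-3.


Var(-3X - 3Y) = (-3)^2*Var(X) + (-3)^2*Var(Y) + 2*(-3)*(-3)*Cov(X,Y)
= 9*8 + 9*7 + 18*(-3)
= 72 + 63 - 54 = 81

81


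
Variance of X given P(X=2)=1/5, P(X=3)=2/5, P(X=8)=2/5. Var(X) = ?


E[X] = 24/5, E[X^2] = 30
Var(X) = E[X^2] - (E[X])^2 = 30 - (24/5)^2 = 174/25

174/25


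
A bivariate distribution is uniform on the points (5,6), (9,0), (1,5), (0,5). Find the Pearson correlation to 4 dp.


Cov(X,Y) = -6.2500, Var(X) = 12.6875, Var(Y) = 5.5000
rho = Cov/(sqrt(VarX)*sqrt(VarY)) = -0.7482

-0.7482


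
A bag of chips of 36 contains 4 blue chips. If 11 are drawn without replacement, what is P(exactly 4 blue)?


P(X=4) = C(4,4)*C(32,7) / C(36,11)
= 1*3365856 / 600805296
= 3365856/600805296 = 2/357

2/357


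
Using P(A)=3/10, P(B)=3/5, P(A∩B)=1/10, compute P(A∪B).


P(A∪B) = P(A) + P(B) - P(A∩B)
= 3/10 + 3/5 - 1/10 = 4/5

4/5


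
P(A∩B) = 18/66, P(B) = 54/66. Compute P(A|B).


P(A|B) = P(A∩B)/P(B) = (18/66)/(54/66) = 18/54 = 1/3

1/3


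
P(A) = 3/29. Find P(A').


P(A') = 1 - P(A) = 1 - 3/29 = 26/29

26/29


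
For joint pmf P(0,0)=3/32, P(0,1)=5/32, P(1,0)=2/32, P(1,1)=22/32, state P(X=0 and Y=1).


Read from table: P(X=0, Y=1) = 5/32

5/32


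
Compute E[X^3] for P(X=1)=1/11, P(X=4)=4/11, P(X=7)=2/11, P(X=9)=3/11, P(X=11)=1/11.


E[X^3] = sum(g(x)*P(x))
= 1*1/11 + 64*4/11 + 343*2/11 + 729*3/11 + 1331*1/11
= 4461/11

4461/11


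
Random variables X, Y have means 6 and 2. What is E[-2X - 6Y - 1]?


E[-2X - 6Y - 1] = -2*E[X] - 6*E[Y] - 1
= (-2)*(6) + (-6)*(2) + (-1)
= -12 - 12 - 1 = -25

-25


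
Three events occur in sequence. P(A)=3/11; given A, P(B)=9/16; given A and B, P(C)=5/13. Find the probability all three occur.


P(A∩B∩C) = P(A) * P(B|A) * P(C|A∩B)
= 3/11 * 9/16 * 5/13
= 27/176 * 5/13 = 135/2288

135/2288


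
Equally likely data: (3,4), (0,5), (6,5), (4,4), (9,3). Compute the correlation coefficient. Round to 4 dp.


Cov(X,Y) = -1.4800, Var(X) = 9.0400, Var(Y) = 0.5600
rho = Cov/(sqrt(VarX)*sqrt(VarY)) = -0.6578

-0.6578


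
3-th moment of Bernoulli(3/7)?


For Bernoulli: X in {0,1}
E[X^3] = 0^3*(1-3/7) + 1^3*3/7 = 3/7

3/7


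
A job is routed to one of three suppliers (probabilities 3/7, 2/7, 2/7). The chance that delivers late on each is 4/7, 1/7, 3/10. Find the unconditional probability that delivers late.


P(A) = P(A|B1)P(B1) + P(A|B2)P(B2) + P(A|B3)P(B3)
= 4/7*3/7 + 1/7*2/7 + 3/10*2/7
= 12/49 + 2/49 + 3/35 = 13/35

13/35


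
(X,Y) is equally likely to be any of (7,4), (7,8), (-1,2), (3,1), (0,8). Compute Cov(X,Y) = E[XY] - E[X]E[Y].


E[X]=16/5, E[Y]=23/5, E[XY]=17
Cov(X,Y) = E[XY] - E[X]E[Y] = 17 - 16/5*23/5 = 57/25

57/25


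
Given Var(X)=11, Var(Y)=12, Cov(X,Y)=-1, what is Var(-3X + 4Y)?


Var(-3X + 4Y) = (-3)^2*Var(X) + 4^2*Var(Y) + 2*(-3)*4*Cov(X,Y)
= 9*11 + 16*12 - 24*(-1)
= 99 + 192 + 24 = 315

315


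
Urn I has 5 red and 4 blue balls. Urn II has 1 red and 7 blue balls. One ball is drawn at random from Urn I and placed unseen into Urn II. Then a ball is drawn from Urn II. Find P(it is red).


P(transfer red) = 5/9; P(transfer blue) = 4/9
If red transferred: Urn II has 2 red of 9, so P(red|red moved) = 2/9
If blue transferred: Urn II has 1 red of 9, so P(red|blue moved) = 1/9
By total probability: P(red) = 5/9*2/9 + 4/9*1/9 = 14/81

14/81


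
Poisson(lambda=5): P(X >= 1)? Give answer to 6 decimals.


P(X>=1) = 1 - P(X<=0) = 1 - (e^(-5)*5^0/0!)
≈ 1 - 0.0067379470 = 0.9932620530
≈ 0.993262

0.993262


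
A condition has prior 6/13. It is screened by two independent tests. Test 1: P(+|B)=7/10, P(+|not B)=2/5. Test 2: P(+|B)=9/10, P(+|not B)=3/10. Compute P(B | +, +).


After test 1: P(+) = 7/10*6/13 + 2/5*7/13 = 7/13
P(B|+) = (21/65)/(7/13) = 3/5
After test 2 (use post1 as new prior): P(+) = 9/10*3/5 + 3/10*2/5 = 33/50
P(B|+,+) = (27/50)/(33/50) = 9/11

9/11


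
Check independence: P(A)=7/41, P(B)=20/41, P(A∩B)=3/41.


P(A)*P(B) = 7/41*20/41 = 140/1681
P(A∩B) = 3/41 != 140/1681, so not independent

No, A and B are not independent


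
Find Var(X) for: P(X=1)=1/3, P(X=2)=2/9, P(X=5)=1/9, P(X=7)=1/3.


E[X] = 11/3, E[X^2] = 61/3
Var(X) = E[X^2] - (E[X])^2 = 61/3 - (11/3)^2 = 62/9

62/9


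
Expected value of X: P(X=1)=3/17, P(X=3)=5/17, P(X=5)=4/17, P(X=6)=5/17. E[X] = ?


E[X] = sum(x * P(x))
= 1*3/17 + 3*5/17 + 5*4/17 + 6*5/17
= 4

4


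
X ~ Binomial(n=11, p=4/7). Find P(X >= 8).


P(X>=8) = P(X=8) + P(X=9) + P(X=10) + P(X=11)
= 291962880/1977326743 + 129761280/1977326743 + 34603008/1977326743 + 4194304/1977326743
= 460521472/1977326743

460521472/1977326743


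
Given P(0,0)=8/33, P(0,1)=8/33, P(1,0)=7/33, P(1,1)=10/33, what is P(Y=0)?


P(Y=0) = P(0,0)+P(1,0) = 8/33 + 7/33 = 15/33 = 5/11

5/11


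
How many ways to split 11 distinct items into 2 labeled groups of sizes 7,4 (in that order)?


11! = 39916800
Denominator: 7!=5040 * 4!=24
Coefficient = 39916800 / 120960 = 330

330


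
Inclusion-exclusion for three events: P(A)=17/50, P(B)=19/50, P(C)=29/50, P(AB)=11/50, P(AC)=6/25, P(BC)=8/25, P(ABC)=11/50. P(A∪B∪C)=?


P(A∪B∪C) = P(A)+P(B)+P(C) - P(AB)-P(AC)-P(BC) + P(ABC)
= 17/50+19/50+29/50 - 11/50-6/25-8/25 + 11/50
= 37/50

37/50


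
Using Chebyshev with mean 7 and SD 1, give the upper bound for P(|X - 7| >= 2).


k = 2/1 = 2
Chebyshev: P(|X-mu| >= k*sigma) <= 1/k^2 = 1/2^2 = 1/4

1/4


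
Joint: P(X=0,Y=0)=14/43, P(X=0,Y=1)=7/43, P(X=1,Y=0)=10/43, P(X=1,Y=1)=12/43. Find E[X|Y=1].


P(Y=1) = 19/43
E[X|Y=1] = (0*7 + 1*12)/19 = 12/19

12/19


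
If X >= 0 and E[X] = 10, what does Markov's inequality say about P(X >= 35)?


Markov: P(X >= a) <= E[X]/a
P(X >= 35) <= 10/35 = 2/7

2/7


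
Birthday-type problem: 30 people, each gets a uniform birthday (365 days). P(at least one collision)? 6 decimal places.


P(all different) = prod((365-i)/365 for i=0..29) = 0.293684
P(at least one match) = 1 - 0.293684 = 0.706316

0.706316


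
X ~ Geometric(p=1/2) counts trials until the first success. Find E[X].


For geometric (trials until first success), E[X] = 1/p = 1/(1/2) = 2

2


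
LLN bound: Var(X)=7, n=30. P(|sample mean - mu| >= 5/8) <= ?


Var(Xbar) = Var(X)/n = 7/30
Chebyshev: P(|Xbar-mu| >= 5/8) <= Var(Xbar)/(5/8)^2 = (7/30)/(25/64) = 224/375

224/375


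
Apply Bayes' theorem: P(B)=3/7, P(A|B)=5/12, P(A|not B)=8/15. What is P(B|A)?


P(A) = P(A|B)P(B) + P(A|B')P(B') = 5/12*3/7 + 8/15*4/7 = 29/60
P(B|A) = P(A|B)P(B)/P(A) = (5/28)/(29/60) = 75/203

75/203


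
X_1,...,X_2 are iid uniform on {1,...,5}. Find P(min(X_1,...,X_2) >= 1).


P(min >= 1) = P(all X_i >= 1) = (P(X_1 >= 1))^2
= (5/5)^2 = 1^2 = 1

1


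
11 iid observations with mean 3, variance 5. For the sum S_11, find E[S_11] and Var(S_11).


E[S_n] = n*mu = 11*3 = 33
Var(S_n) = n*sigma^2 = 11*5 = 55

E[S_11]=33, Var(S_11)=55


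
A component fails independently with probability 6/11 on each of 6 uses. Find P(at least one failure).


P(at least one) = 1 - P(none)
P(none) = (1 - 6/11)^6 = (5/11)^6 = 15625/1771561
P(at least one) = 1 - 15625/1771561 = 1755936/1771561

1755936/1771561


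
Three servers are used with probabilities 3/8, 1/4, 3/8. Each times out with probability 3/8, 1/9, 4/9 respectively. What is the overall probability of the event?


P(A) = P(A|B1)P(B1) + P(A|B2)P(B2) + P(A|B3)P(B3)
= 3/8*3/8 + 1/9*1/4 + 4/9*3/8
= 9/64 + 1/36 + 1/6 = 193/576

193/576


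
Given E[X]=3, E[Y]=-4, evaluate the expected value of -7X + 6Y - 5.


E[-7X + 6Y - 5] = -7*E[X] + 6*E[Y] - 5
= (-7)*(3) + (6)*(-4) + (-5)
= -21 - 24 - 5 = -50

-50


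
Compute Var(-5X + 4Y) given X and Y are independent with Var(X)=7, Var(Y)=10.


Independence => Cov(X,Y)=0
Var(-5X + 4Y) = (-5)^2*Var(X) + 4^2*Var(Y)
= 25*7 + 16*10 = 335

335


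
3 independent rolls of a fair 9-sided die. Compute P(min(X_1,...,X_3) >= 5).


P(min >= 5) = P(all X_i >= 5) = (P(X_1 >= 5))^3
= (5/9)^3 = 125/729

125/729


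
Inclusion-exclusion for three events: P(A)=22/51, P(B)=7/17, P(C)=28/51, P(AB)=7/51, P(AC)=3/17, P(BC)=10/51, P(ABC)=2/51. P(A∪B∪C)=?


P(A∪B∪C) = P(A)+P(B)+P(C) - P(AB)-P(AC)-P(BC) + P(ABC)
= 22/51+7/17+28/51 - 7/51-3/17-10/51 + 2/51
= 47/51

47/51


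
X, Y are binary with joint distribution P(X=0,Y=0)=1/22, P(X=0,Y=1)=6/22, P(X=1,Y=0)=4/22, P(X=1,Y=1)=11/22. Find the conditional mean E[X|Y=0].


P(Y=0) = 5/22
E[X|Y=0] = (0*1 + 1*4)/5 = 4/5

4/5


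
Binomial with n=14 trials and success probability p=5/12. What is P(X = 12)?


P(X=12) = C(14,12) * p^12 * (1-p)^2
= 91 * 244140625/8916100448256 * 49/144
= 1088623046875/1283918464548864

1088623046875/1283918464548864


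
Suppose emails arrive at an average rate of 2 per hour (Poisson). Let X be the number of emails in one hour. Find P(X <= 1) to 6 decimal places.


P(X<=1) = e^(-2)*2^0/0! + e^(-2)*2^1/1!
≈ 0.1353352832 + 0.2706705665
= 0.4060058497
≈ 0.406006

0.406006


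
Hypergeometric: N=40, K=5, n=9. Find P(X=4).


P(X=4) = C(5,4)*C(35,5) / C(40,9)
= 5*324632 / 273438880
= 1623160/273438880 = 217/36556

217/36556


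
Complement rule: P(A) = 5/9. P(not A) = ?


P(A') = 1 - P(A) = 1 - 5/9 = 4/9

4/9


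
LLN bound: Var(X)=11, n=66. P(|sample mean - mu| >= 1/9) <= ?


Var(Xbar) = Var(X)/n = 11/66
Chebyshev: P(|Xbar-mu| >= 1/9) <= Var(Xbar)/(1/9)^2 = (1/6)/(1/81) = 27/2
Bound exceeds 1, so trivial bound: 1

1


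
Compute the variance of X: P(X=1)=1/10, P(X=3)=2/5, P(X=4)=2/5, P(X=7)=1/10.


E[X] = 18/5, E[X^2] = 15
Var(X) = E[X^2] - (E[X])^2 = 15 - (18/5)^2 = 51/25

51/25


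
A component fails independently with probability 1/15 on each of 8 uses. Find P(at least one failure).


P(at least one) = 1 - P(none)
P(none) = (1 - 1/15)^8 = (14/15)^8 = 1475789056/2562890625
P(at least one) = 1 - 1475789056/2562890625 = 1087101569/2562890625

1087101569/2562890625


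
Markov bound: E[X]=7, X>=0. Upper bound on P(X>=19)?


Markov: P(X >= a) <= E[X]/a
P(X >= 19) <= 7/19

7/19


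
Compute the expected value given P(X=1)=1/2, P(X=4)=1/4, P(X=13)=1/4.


E[X] = sum(x * P(x))
= 1*1/2 + 4*1/4 + 13*1/4
= 19/4

19/4


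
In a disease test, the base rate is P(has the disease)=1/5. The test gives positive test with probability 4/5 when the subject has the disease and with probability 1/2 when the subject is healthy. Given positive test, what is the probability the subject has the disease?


P(A) = P(A|B)P(B) + P(A|B')P(B') = 4/5*1/5 + 1/2*4/5 = 14/25
P(B|A) = P(A|B)P(B)/P(A) = (4/25)/(14/25) = 2/7

2/7


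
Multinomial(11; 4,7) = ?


11! = 39916800
Denominator: 4!=24 * 7!=5040
Coefficient = 39916800 / 120960 = 330

330


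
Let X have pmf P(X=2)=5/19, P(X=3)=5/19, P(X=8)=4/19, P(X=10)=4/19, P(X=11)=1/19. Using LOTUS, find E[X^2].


E[X^2] = sum(g(x)*P(x))
= 4*5/19 + 9*5/19 + 64*4/19 + 100*4/19 + 121*1/19
= 842/19

842/19


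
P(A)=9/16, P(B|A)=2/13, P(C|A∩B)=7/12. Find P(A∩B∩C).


P(A∩B∩C) = P(A) * P(B|A) * P(C|A∩B)
= 9/16 * 2/13 * 7/12
= 9/104 * 7/12 = 21/416

21/416


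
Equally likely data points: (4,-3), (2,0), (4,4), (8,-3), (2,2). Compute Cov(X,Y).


E[X]=4, E[Y]=0, E[XY]=-16/5
Cov(X,Y) = E[XY] - E[X]E[Y] = -16/5 - 4*0 = -16/5

-16/5


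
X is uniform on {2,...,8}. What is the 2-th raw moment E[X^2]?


E[X^2] = (1/7) * sum(x^2 for x=2..8)
= 203/7 = 29

29


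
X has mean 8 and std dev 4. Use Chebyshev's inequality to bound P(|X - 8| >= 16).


k = 16/4 = 4
Chebyshev: P(|X-mu| >= k*sigma) <= 1/k^2 = 1/4^2 = 1/16

1/16


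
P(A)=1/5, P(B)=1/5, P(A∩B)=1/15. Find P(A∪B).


P(A∪B) = P(A) + P(B) - P(A∩B)
= 1/5 + 1/5 - 1/15 = 1/3

1/3


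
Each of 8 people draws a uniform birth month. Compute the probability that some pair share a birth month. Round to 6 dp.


P(all different) = prod((12-i)/12 for i=0..7) = 0.046417
P(at least one match) = 1 - 0.046417 = 0.953583

0.953583


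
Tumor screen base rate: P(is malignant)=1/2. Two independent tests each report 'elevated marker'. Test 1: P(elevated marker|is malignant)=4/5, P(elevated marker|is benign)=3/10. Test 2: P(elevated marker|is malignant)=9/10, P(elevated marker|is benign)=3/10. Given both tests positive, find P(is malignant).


After test 1: P(+) = 4/5*1/2 + 3/10*1/2 = 11/20
P(B|+) = (2/5)/(11/20) = 8/11
After test 2 (use post1 as new prior): P(+) = 9/10*8/11 + 3/10*3/11 = 81/110
P(B|+,+) = (36/55)/(81/110) = 8/9

8/9


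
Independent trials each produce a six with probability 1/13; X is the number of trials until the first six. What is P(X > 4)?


P(X > 4) = P(first 4 trials all fail) = (1-p)^4 = (12/13)^4 = 20736/28561

20736/28561


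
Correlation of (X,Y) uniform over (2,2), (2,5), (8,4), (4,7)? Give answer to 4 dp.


Cov(X,Y) = 0.5000, Var(X) = 6.0000, Var(Y) = 3.2500
rho = Cov/(sqrt(VarX)*sqrt(VarY)) = 0.1132

0.1132


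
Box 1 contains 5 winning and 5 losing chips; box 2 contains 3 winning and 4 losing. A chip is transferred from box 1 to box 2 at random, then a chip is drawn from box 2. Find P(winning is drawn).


P(transfer winning) = 5/10 = 1/2; P(transfer losing) = 1/2
If winning transferred: Urn II has 4 winning of 8, so P(winning|winning moved) = 1/2
If losing transferred: Urn II has 3 winning of 8, so P(winning|losing moved) = 3/8
By total probability: P(winning) = 1/2*1/2 + 1/2*3/8 = 7/16

7/16


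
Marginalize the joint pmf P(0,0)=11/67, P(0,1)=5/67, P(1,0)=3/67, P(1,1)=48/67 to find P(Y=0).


P(Y=0) = P(0,0)+P(1,0) = 11/67 + 3/67 = 14/67

14/67


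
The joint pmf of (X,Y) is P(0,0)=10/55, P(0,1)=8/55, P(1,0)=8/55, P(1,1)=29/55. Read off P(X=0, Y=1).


Read from table: P(X=0, Y=1) = 8/55

8/55


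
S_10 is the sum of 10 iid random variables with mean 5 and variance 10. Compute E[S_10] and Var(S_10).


E[S_n] = n*mu = 10*5 = 50
Var(S_n) = n*sigma^2 = 10*10 = 100

E[S_10]=50, Var(S_10)=100


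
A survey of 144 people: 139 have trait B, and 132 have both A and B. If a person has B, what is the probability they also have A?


P(A|B) = P(A∩B)/P(B) = (132/144)/(139/144) = 132/139

132/139


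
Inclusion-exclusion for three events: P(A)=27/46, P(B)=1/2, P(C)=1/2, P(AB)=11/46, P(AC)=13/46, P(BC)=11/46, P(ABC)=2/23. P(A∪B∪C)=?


P(A∪B∪C) = P(A)+P(B)+P(C) - P(AB)-P(AC)-P(BC) + P(ABC)
= 27/46+1/2+1/2 - 11/46-13/46-11/46 + 2/23
= 21/23

21/23


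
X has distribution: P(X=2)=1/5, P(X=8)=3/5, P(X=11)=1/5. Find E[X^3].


E[X^3] = sum(g(x)*P(x))
= 8*1/5 + 512*3/5 + 1331*1/5
= 575

575


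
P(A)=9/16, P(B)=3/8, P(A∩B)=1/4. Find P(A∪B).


P(A∪B) = P(A) + P(B) - P(A∩B)
= 9/16 + 3/8 - 1/4 = 11/16

11/16


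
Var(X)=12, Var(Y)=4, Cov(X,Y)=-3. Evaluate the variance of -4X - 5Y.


Var(-4X - 5Y) = (-4)^2*Var(X) + (-5)^2*Var(Y) + 2*(-4)*(-5)*Cov(X,Y)
= 16*12 + 25*4 + 40*(-3)
= 192 + 100 - 120 = 172

172


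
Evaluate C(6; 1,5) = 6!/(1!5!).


6! = 720
Denominator: 1!=1 * 5!=120
Coefficient = 720 / 120 = 6

6


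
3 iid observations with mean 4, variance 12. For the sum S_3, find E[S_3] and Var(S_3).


E[S_n] = n*mu = 3*4 = 12
Var(S_n) = n*sigma^2 = 3*12 = 36

E[S_3]=12, Var(S_3)=36


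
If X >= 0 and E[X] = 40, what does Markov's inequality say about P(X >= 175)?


Markov: P(X >= a) <= E[X]/a
P(X >= 175) <= 40/175 = 8/35

8/35


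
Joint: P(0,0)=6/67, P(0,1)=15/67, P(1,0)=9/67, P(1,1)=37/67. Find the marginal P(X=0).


P(X=0) = P(0,0)+P(0,1) = 6/67 + 15/67 = 21/67

21/67


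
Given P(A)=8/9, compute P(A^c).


P(A') = 1 - P(A) = 1 - 8/9 = 1/9

1/9


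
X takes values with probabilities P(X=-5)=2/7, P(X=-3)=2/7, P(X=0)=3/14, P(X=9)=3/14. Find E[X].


E[X] = sum(x * P(x))
= -5*2/7 - 3*2/7 + 0*3/14 + 9*3/14
= -5/14

-5/14


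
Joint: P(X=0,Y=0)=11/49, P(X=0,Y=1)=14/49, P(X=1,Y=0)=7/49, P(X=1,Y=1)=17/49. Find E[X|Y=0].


P(Y=0) = 18/49
E[X|Y=0] = (0*11 + 1*7)/18 = 7/18

7/18


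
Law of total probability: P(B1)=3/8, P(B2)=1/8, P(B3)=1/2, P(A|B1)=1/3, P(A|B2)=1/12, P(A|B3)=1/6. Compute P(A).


P(A) = P(A|B1)P(B1) + P(A|B2)P(B2) + P(A|B3)P(B3)
= 1/3*3/8 + 1/12*1/8 + 1/6*1/2
= 1/8 + 1/96 + 1/12 = 7/32

7/32


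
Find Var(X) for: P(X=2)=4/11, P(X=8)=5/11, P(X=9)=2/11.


E[X] = 6, E[X^2] = 498/11
Var(X) = E[X^2] - (E[X])^2 = 498/11 - (6)^2 = 102/11

102/11


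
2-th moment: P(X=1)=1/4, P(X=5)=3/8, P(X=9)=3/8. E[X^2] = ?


E[X^2] = sum(x^2 * P(x))
= 1*1/4 + 25*3/8 + 81*3/8
= 40

40


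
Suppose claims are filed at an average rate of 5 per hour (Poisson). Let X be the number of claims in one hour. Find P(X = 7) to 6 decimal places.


P(X=7) = e^(-5) * 5^7 / 7!
≈ 0.006737946999 * 78125 / 5040
≈ 0.104445

0.104445


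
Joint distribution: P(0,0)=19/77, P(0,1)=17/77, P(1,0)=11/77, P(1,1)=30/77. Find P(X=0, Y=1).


Read from table: P(X=0, Y=1) = 17/77

17/77


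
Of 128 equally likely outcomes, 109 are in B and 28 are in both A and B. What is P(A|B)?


P(A|B) = P(A∩B)/P(B) = (28/128)/(109/128) = 28/109

28/109


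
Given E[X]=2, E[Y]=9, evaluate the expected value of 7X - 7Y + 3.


E[7X - 7Y + 3] = 7*E[X] - 7*E[Y] + 3
= (7)*(2) + (-7)*(9) + (3)
= 14 - 63 + 3 = -46

-46


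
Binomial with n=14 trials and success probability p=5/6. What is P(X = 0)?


P(X=0) = C(14,0) * p^0 * (1-p)^14
= 1 * 1 * 1/78364164096
= 1/78364164096

1/78364164096


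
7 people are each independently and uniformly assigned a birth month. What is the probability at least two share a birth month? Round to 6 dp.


P(all different) = prod((12-i)/12 for i=0..6) = 0.111400
P(at least one match) = 1 - 0.111400 = 0.888600

0.888600


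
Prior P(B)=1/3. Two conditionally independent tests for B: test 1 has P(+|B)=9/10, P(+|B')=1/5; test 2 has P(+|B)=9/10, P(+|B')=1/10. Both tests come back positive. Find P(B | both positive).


After test 1: P(+) = 9/10*1/3 + 1/5*2/3 = 13/30
P(B|+) = (3/10)/(13/30) = 9/13
After test 2 (use post1 as new prior): P(+) = 9/10*9/13 + 1/10*4/13 = 17/26
P(B|+,+) = (81/130)/(17/26) = 81/85

81/85


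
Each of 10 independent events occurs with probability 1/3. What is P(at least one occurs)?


P(at least one) = 1 - P(none)
P(none) = (1 - 1/3)^10 = (2/3)^10 = 1024/59049
P(at least one) = 1 - 1024/59049 = 58025/59049

58025/59049


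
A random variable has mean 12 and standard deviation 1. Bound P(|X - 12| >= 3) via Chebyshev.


k = 3/1 = 3
Chebyshev: P(|X-mu| >= k*sigma) <= 1/k^2 = 1/3^2 = 1/9

1/9


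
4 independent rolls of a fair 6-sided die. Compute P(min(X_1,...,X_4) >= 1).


P(min >= 1) = P(all X_i >= 1) = (P(X_1 >= 1))^4
= (6/6)^4 = 1^4 = 1

1


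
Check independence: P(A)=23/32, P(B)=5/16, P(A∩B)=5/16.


P(A)*P(B) = 23/32*5/16 = 115/512
P(A∩B) = 5/16 != 115/512, so not independent

No, A and B are not independent


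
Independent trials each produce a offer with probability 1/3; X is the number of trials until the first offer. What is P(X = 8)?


P(X=8) = (1-p)^7 * p = (2/3)^7 * 1/3
= 128/2187 * 1/3 = 128/6561

128/6561


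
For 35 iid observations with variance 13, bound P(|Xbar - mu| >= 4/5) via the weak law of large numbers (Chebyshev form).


Var(Xbar) = Var(X)/n = 13/35
Chebyshev: P(|Xbar-mu| >= 4/5) <= Var(Xbar)/(4/5)^2 = (13/35)/(16/25) = 65/112

65/112


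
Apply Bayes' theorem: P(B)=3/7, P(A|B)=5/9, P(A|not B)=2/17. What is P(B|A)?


P(A) = P(A|B)P(B) + P(A|B')P(B') = 5/9*3/7 + 2/17*4/7 = 109/357
P(B|A) = P(A|B)P(B)/P(A) = (5/21)/(109/357) = 85/109

85/109


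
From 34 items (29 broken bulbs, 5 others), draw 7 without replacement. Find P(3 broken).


P(X=3) = C(29,3)*C(5,4) / C(34,7)
= 3654*5 / 5379616
= 18270/5379616 = 315/92752

315/92752


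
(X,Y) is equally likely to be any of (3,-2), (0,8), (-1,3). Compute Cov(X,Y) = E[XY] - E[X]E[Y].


E[X]=2/3, E[Y]=3, E[XY]=-3
Cov(X,Y) = E[XY] - E[X]E[Y] = -3 - 2/3*3 = -5

-5


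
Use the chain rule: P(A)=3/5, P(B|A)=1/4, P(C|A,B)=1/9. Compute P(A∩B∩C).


P(A∩B∩C) = P(A) * P(B|A) * P(C|A∩B)
= 3/5 * 1/4 * 1/9
= 3/20 * 1/9 = 1/60

1/60
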